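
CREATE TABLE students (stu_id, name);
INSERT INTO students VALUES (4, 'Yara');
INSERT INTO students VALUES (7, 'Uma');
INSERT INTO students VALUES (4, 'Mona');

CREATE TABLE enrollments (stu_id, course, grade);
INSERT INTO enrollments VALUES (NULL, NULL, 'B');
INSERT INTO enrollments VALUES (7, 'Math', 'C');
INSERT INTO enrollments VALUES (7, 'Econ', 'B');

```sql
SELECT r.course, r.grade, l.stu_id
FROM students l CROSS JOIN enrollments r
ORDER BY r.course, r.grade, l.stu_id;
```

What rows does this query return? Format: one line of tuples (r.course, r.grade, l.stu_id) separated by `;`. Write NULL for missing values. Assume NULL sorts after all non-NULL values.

(Econ, B, 4); (Econ, B, 4); (Econ, B, 7); (Math, C, 4); (Math, C, 4); (Math, C, 7); (NULL, B, 4); (NULL, B, 4); (NULL, B, 7)

CROSS JOIN pairs every row of `students` with every row of `enrollments`: 3 × 3 = 9 rows.
After projecting and ordering:
r.course | r.grade | l.stu_id
Econ | B | 4
Econ | B | 4
Econ | B | 7
Math | C | 4
Math | C | 4
Math | C | 7
NULL | B | 4
NULL | B | 4
NULL | B | 7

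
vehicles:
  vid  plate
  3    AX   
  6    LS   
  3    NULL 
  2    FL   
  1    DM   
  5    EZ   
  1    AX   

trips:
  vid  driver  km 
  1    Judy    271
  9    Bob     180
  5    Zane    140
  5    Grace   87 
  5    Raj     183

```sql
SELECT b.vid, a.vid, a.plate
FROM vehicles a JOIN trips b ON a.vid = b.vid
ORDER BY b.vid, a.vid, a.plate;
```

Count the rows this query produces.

INNER JOIN keeps only pairs where the ON condition holds.
Matching on a.vid = b.vid.
Matched pairs: 5.
Total: 5 rows.

5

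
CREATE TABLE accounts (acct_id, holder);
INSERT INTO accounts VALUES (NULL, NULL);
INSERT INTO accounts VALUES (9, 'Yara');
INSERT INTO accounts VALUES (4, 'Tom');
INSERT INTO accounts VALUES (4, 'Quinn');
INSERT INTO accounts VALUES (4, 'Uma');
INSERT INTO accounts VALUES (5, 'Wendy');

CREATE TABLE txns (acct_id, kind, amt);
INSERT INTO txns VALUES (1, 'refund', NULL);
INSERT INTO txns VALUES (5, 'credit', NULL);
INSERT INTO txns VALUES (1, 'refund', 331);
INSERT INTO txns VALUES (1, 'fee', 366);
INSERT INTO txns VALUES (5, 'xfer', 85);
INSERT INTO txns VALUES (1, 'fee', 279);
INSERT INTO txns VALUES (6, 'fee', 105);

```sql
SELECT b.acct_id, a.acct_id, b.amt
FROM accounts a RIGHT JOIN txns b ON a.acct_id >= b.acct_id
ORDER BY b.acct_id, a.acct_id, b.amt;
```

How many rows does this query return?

RIGHT JOIN keeps every row from `txns`; unmatched rows get NULL for `accounts`'s columns.
Matching on a.acct_id >= b.acct_id. A NULL in a compared column never satisfies the condition.
Matched pairs: 25; unmatched b rows kept: 0.
Total: 25 rows.

25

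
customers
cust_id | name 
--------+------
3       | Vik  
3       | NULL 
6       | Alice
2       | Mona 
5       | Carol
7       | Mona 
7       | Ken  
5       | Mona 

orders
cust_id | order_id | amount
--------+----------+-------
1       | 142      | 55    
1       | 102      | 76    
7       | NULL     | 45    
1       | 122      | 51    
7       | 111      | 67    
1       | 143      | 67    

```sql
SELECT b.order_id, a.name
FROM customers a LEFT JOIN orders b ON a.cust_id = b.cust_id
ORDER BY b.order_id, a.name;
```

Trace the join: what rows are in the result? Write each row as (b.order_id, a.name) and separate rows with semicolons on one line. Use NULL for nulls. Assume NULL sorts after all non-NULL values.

(111, Ken); (111, Mona); (NULL, Alice); (NULL, Carol); (NULL, Ken); (NULL, Mona); (NULL, Mona); (NULL, Mona); (NULL, Vik); (NULL, NULL)

LEFT JOIN keeps every row from `customers`; unmatched rows get NULL for `orders`'s columns.
Matching on a.cust_id = b.cust_id.
Matched pairs: 4; unmatched a rows kept: 6.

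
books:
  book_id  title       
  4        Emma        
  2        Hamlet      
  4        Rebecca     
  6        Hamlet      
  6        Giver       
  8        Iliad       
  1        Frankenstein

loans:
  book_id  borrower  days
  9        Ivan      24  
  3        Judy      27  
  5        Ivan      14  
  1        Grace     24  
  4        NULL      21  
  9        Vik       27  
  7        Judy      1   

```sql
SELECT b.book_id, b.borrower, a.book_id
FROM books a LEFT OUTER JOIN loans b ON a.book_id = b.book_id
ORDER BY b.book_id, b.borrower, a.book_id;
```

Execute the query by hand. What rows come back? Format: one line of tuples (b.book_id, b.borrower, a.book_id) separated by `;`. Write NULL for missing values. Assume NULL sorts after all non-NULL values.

(1, Grace, 1); (4, NULL, 4); (4, NULL, 4); (NULL, NULL, 2); (NULL, NULL, 6); (NULL, NULL, 6); (NULL, NULL, 8)

LEFT JOIN keeps every row from `books`; unmatched rows get NULL for `loans`'s columns.
Matching on a.book_id = b.book_id.
- a[0] book_id=4 → 1 match(es) in b → 1 row(s).
- a[1] book_id=2 → no match; kept with NULLs on the b side.
- a[2] book_id=4 → 1 match(es) in b → 1 row(s).
- a[3] book_id=6 → no match; kept with NULLs on the b side.
- a[4] book_id=6 → no match; kept with NULLs on the b side.
- a[5] book_id=8 → no match; kept with NULLs on the b side.
- a[6] book_id=1 → 1 match(es) in b → 1 row(s).
After projecting and ordering:
b.book_id | b.borrower | a.book_id
1 | Grace | 1
4 | NULL | 4
4 | NULL | 4
NULL | NULL | 2
NULL | NULL | 6
NULL | NULL | 6
NULL | NULL | 8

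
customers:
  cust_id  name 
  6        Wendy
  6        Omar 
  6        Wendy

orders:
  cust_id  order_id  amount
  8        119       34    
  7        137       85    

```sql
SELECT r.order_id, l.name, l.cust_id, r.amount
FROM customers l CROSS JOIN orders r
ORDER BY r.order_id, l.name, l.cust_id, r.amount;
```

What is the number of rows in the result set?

6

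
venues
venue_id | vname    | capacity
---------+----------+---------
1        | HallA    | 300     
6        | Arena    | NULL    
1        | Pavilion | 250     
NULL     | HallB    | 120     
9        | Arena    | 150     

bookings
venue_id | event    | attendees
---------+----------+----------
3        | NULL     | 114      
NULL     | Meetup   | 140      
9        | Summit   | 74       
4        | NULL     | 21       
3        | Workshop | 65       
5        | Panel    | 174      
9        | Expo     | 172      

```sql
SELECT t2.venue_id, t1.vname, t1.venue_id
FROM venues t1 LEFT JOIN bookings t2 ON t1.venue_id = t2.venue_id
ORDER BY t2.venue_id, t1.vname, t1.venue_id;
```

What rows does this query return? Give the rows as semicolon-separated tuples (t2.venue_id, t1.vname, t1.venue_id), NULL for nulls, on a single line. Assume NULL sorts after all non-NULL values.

LEFT JOIN keeps every row from `venues`; unmatched rows get NULL for `bookings`'s columns.
Matching on t1.venue_id = t2.venue_id. A NULL in a compared column never satisfies the condition.
Matched pairs: 2; unmatched t1 rows kept: 4.

(9, Arena, 9); (9, Arena, 9); (NULL, Arena, 6); (NULL, HallA, 1); (NULL, HallB, NULL); (NULL, Pavilion, 1)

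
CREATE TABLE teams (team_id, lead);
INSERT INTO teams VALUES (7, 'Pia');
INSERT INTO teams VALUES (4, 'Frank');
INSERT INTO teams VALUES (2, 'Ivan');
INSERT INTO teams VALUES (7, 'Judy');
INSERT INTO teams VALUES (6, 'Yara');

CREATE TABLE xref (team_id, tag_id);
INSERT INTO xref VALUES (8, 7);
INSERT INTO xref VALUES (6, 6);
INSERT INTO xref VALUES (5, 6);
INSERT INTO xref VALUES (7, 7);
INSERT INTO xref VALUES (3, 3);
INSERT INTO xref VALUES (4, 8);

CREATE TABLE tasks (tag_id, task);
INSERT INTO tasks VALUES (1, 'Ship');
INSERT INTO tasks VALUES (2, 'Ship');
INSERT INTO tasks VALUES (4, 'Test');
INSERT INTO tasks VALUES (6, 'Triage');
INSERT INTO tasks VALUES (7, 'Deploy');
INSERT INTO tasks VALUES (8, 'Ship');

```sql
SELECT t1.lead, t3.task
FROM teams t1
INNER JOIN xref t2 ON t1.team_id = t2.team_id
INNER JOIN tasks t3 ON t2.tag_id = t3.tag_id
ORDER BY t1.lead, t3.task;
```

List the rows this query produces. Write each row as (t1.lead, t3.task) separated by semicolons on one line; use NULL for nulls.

(Frank, Ship); (Judy, Deploy); (Pia, Deploy); (Yara, Triage)

Evaluate left to right. First `teams t1 INNER JOIN xref t2` on team_id: 4 row(s).
Then INNER JOIN `tasks t3` on tag_id: keep only rows whose t2.tag_id appears in t3.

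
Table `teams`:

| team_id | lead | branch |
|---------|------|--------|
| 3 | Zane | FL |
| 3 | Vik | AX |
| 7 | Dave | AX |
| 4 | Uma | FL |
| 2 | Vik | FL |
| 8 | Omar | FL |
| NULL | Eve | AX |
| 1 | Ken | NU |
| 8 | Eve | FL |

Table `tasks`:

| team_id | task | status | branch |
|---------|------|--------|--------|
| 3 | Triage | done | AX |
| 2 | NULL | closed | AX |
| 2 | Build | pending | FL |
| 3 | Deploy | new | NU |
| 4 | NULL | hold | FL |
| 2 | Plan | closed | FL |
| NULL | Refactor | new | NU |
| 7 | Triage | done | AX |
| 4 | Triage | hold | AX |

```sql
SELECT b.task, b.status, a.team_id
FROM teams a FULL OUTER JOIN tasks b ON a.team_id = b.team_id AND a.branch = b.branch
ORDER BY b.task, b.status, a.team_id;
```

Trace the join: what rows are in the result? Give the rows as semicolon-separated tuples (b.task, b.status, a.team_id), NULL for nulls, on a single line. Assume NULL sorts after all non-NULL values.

(Build, pending, 2); (Deploy, new, NULL); (Plan, closed, 2); (Refactor, new, NULL); (Triage, done, 3); (Triage, done, 7); (Triage, hold, NULL); (NULL, closed, NULL); (NULL, hold, 4); (NULL, NULL, 1); (NULL, NULL, 3); (NULL, NULL, 8); (NULL, NULL, 8); (NULL, NULL, NULL)

FULL OUTER JOIN keeps every row from both sides; unmatched rows get NULL for the other side's columns.
Matching on a.team_id = b.team_id AND a.branch = b.branch. A NULL in a compared column never satisfies the condition.
- a[0] team_id=3, branch=FL → no match; kept with NULLs on the b side.
- a[1] team_id=3, branch=AX → 1 match(es) in b → 1 row(s).
- a[2] team_id=7, branch=AX → 1 match(es) in b → 1 row(s).
- a[3] team_id=4, branch=FL → 1 match(es) in b → 1 row(s).
- a[4] team_id=2, branch=FL → 2 match(es) in b → 2 row(s).
- a[5] team_id=8, branch=FL → no match; kept with NULLs on the b side.
- a[6] team_id=NULL, branch=AX → no match; kept with NULLs on the b side.
- a[7] team_id=1, branch=NU → no match; kept with NULLs on the b side.
- a[8] team_id=8, branch=FL → no match; kept with NULLs on the b side.
- 4 b row(s) had no a match → kept, a columns NULL.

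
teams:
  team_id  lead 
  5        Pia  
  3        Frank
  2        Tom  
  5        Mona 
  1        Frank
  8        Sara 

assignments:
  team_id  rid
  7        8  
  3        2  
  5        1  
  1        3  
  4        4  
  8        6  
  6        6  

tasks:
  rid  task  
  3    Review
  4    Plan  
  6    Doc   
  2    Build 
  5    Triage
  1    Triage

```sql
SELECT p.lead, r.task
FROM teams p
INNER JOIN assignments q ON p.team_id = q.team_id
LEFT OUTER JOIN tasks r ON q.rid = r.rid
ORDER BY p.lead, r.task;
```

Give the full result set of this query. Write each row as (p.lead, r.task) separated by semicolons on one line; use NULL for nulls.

Joins associate left-to-right: teams INNER JOIN assignments on team_id gives 5 intermediate row(s).
Then LEFT JOIN `tasks r` on rid: each of those 5 rows is kept; rows whose q.rid has no match in r get NULL for r's columns.

(Frank, Build); (Frank, Review); (Mona, Triage); (Pia, Triage); (Sara, Doc)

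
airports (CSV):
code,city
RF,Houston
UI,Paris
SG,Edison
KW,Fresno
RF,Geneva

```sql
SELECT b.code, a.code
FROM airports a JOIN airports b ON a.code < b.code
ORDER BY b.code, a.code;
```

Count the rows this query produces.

9

INNER JOIN keeps only pairs where the ON condition holds.
Matching on a.code < b.code.
Matched pairs: 9.
Total: 9 rows.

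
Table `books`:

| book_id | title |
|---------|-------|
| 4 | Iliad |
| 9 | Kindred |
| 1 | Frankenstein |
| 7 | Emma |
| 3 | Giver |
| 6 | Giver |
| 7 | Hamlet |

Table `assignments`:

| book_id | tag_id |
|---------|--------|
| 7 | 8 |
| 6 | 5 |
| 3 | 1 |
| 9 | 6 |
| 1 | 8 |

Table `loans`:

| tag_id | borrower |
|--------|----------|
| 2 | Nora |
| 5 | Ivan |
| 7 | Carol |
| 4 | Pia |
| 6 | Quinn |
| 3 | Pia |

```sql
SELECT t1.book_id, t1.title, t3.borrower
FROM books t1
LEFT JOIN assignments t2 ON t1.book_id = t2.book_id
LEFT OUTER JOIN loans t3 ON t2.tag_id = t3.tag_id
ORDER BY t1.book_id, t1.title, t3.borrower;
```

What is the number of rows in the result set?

7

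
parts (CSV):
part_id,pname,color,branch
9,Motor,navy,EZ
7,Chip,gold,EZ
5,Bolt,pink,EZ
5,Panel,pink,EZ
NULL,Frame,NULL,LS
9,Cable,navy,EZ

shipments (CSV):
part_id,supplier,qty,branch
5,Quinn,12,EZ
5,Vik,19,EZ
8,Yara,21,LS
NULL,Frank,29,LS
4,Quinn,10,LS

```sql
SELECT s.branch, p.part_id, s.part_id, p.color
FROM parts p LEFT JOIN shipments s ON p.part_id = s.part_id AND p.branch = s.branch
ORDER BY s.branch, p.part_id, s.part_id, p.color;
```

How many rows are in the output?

LEFT JOIN keeps every row from `parts`; unmatched rows get NULL for `shipments`'s columns.
Matching on p.part_id = s.part_id AND p.branch = s.branch. A NULL in a compared column never satisfies the condition.
Matched pairs: 4; unmatched p rows kept: 4.
Total: 4 matched + 4 padded = 8 rows.

8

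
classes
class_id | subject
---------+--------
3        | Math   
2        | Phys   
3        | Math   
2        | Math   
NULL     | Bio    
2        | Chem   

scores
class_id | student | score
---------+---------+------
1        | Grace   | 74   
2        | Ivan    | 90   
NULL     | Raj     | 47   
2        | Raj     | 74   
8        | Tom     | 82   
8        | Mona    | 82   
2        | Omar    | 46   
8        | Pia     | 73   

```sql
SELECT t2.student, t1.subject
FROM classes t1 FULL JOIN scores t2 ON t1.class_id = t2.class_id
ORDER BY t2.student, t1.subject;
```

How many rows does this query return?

17

FULL OUTER JOIN keeps every row from both sides; unmatched rows get NULL for the other side's columns.
Matching on t1.class_id = t2.class_id. A NULL in a compared column never satisfies the condition.
Matched pairs: 9; unmatched t1 rows kept: 3; unmatched t2 rows kept: 5.
Total: 9 matched + 8 padded = 17 rows.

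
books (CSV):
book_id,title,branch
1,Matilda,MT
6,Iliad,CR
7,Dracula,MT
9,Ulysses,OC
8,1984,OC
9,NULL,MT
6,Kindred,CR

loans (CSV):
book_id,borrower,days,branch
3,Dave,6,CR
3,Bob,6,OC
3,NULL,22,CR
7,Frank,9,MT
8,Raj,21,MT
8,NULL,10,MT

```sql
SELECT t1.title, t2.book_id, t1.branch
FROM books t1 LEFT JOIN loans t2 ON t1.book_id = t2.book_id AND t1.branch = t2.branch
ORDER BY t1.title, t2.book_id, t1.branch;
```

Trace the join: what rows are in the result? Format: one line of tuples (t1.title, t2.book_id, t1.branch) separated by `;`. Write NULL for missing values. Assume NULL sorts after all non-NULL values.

(1984, NULL, OC); (Dracula, 7, MT); (Iliad, NULL, CR); (Kindred, NULL, CR); (Matilda, NULL, MT); (Ulysses, NULL, OC); (NULL, NULL, MT)

LEFT JOIN keeps every row from `books`; unmatched rows get NULL for `loans`'s columns.
Matching on t1.book_id = t2.book_id AND t1.branch = t2.branch.
- t1 (book_id=1, branch=MT) has no partner → padded with NULL.
- t1 (book_id=6, branch=CR) has no partner → padded with NULL.
- t1 (book_id=7, branch=MT) pairs with 1 row(s) of t2.
- t1 (book_id=9, branch=OC) has no partner → padded with NULL.
- t1 (book_id=8, branch=OC) has no partner → padded with NULL.
- t1 (book_id=9, branch=MT) has no partner → padded with NULL.
- t1 (book_id=6, branch=CR) has no partner → padded with NULL.
After projecting and ordering:
t1.title | t2.book_id | t1.branch
1984 | NULL | OC
Dracula | 7 | MT
Iliad | NULL | CR
Kindred | NULL | CR
Matilda | NULL | MT
Ulysses | NULL | OC
NULL | NULL | MT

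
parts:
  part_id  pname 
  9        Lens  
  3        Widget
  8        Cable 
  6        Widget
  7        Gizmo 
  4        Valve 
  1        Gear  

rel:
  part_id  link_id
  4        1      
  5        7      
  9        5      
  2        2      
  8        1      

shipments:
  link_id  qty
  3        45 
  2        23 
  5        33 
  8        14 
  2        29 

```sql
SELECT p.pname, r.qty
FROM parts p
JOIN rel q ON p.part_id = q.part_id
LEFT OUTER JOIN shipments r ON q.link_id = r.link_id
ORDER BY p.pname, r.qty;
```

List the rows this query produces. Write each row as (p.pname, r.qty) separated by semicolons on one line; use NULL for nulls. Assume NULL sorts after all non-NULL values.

Joins associate left-to-right: parts INNER JOIN rel on part_id gives 3 intermediate row(s).
Then LEFT JOIN `shipments r` on link_id: each of those 3 rows is kept; rows whose q.link_id has no match in r get NULL for r's columns.

(Cable, NULL); (Lens, 33); (Valve, NULL)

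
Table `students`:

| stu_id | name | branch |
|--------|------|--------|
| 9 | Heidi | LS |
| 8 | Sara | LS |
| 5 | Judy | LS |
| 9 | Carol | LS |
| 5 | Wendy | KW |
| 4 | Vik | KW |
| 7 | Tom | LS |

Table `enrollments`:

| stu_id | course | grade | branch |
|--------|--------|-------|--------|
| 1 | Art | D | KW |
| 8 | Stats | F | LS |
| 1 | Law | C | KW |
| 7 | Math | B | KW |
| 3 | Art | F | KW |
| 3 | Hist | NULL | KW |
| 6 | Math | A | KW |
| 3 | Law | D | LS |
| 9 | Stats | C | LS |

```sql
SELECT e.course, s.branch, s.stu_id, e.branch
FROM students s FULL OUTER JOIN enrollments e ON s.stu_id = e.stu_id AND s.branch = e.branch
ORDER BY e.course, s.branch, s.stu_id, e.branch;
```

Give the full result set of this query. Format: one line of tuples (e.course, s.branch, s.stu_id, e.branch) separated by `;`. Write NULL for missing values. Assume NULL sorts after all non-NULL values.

(Art, NULL, NULL, KW); (Art, NULL, NULL, KW); (Hist, NULL, NULL, KW); (Law, NULL, NULL, KW); (Law, NULL, NULL, LS); (Math, NULL, NULL, KW); (Math, NULL, NULL, KW); (Stats, LS, 8, LS); (Stats, LS, 9, LS); (Stats, LS, 9, LS); (NULL, KW, 4, NULL); (NULL, KW, 5, NULL); (NULL, LS, 5, NULL); (NULL, LS, 7, NULL)

FULL OUTER JOIN keeps every row from both sides; unmatched rows get NULL for the other side's columns.
Matching on s.stu_id = e.stu_id AND s.branch = e.branch.
Matched pairs: 3; unmatched s rows kept: 4; unmatched e rows kept: 7.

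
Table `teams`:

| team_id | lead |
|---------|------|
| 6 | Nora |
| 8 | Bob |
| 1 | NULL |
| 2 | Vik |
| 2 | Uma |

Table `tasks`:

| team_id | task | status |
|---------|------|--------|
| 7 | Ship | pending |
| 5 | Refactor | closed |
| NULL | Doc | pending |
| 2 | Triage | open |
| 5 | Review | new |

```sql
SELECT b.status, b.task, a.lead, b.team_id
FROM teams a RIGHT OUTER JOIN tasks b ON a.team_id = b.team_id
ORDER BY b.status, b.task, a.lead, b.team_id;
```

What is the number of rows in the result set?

RIGHT JOIN keeps every row from `tasks`; unmatched rows get NULL for `teams`'s columns.
Matching on a.team_id = b.team_id. A NULL in a compared column never satisfies the condition.
Matched pairs: 2; unmatched b rows kept: 4.
Total: 2 matched + 4 padded = 6 rows.

6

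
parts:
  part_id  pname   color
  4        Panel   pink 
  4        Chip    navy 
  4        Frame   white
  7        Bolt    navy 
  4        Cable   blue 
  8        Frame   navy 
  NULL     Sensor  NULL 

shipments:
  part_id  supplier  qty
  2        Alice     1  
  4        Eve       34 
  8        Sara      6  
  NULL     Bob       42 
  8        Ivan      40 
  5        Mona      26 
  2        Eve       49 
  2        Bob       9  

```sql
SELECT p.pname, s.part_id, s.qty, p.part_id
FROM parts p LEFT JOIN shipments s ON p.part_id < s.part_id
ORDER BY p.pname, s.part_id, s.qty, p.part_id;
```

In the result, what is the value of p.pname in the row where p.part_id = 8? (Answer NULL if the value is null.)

LEFT JOIN keeps every row from `parts`; unmatched rows get NULL for `shipments`'s columns.
Matching on p.part_id < s.part_id. A NULL in a compared column never satisfies the condition.
- part_id=4: 3 matching s row(s), so 3 row(s) emitted.
- part_id=4: 3 matching s row(s), so 3 row(s) emitted.
- part_id=4: 3 matching s row(s), so 3 row(s) emitted.
- part_id=7: 2 matching s row(s), so 2 row(s) emitted.
- part_id=4: 3 matching s row(s), so 3 row(s) emitted.
- part_id=8: no s row matches, row kept with s columns NULL.
- part_id=NULL: no s row matches, row kept with s columns NULL.

Frame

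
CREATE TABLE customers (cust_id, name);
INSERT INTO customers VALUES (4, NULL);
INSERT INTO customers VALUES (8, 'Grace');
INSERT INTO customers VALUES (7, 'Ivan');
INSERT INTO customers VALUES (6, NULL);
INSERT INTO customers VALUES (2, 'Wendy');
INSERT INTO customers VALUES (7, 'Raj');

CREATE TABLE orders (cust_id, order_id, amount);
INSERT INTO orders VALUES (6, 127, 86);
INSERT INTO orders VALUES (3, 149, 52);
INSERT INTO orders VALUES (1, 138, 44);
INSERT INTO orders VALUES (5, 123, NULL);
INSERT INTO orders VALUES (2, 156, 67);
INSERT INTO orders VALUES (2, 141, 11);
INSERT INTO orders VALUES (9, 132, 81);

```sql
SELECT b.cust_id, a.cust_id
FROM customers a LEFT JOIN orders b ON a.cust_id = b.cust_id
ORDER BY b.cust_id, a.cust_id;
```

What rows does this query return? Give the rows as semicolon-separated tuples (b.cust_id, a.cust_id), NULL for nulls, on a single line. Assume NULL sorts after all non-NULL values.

LEFT JOIN keeps every row from `customers`; unmatched rows get NULL for `orders`'s columns.
Matching on a.cust_id = b.cust_id.
Matched pairs: 3; unmatched a rows kept: 4.

(2, 2); (2, 2); (6, 6); (NULL, 4); (NULL, 7); (NULL, 7); (NULL, 8)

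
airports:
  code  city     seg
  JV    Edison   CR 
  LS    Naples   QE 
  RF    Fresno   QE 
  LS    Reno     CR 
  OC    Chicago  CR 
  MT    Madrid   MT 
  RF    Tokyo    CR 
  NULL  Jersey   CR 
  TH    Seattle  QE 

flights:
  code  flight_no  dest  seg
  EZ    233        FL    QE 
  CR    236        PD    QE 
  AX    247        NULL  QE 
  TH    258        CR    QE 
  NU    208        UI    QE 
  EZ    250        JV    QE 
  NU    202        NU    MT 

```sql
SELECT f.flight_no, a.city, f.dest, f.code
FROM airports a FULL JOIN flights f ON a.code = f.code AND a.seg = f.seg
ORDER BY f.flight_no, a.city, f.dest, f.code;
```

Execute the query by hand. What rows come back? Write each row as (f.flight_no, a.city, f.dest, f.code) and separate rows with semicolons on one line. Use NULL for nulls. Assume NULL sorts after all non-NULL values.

(202, NULL, NU, NU); (208, NULL, UI, NU); (233, NULL, FL, EZ); (236, NULL, PD, CR); (247, NULL, NULL, AX); (250, NULL, JV, EZ); (258, Seattle, CR, TH); (NULL, Chicago, NULL, NULL); (NULL, Edison, NULL, NULL); (NULL, Fresno, NULL, NULL); (NULL, Jersey, NULL, NULL); (NULL, Madrid, NULL, NULL); (NULL, Naples, NULL, NULL); (NULL, Reno, NULL, NULL); (NULL, Tokyo, NULL, NULL)

FULL OUTER JOIN keeps every row from both sides; unmatched rows get NULL for the other side's columns.
Matching on a.code = f.code AND a.seg = f.seg. A NULL in a compared column never satisfies the condition.
Matched pairs: 1; unmatched a rows kept: 8; unmatched f rows kept: 6.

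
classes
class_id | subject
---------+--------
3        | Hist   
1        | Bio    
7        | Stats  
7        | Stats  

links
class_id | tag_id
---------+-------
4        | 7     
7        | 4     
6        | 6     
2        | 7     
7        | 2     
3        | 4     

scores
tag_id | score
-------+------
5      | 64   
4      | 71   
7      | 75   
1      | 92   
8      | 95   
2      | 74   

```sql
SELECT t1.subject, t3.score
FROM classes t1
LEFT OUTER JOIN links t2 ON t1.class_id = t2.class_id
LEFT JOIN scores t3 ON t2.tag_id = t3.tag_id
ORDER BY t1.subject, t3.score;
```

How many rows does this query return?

Joins associate left-to-right: classes LEFT JOIN links on class_id gives 6 intermediate row(s).
Then LEFT JOIN `scores t3` on tag_id: each of those 6 rows is kept; rows whose t2.tag_id has no match in t3 get NULL for t3's columns.
Result: 6 row(s).

6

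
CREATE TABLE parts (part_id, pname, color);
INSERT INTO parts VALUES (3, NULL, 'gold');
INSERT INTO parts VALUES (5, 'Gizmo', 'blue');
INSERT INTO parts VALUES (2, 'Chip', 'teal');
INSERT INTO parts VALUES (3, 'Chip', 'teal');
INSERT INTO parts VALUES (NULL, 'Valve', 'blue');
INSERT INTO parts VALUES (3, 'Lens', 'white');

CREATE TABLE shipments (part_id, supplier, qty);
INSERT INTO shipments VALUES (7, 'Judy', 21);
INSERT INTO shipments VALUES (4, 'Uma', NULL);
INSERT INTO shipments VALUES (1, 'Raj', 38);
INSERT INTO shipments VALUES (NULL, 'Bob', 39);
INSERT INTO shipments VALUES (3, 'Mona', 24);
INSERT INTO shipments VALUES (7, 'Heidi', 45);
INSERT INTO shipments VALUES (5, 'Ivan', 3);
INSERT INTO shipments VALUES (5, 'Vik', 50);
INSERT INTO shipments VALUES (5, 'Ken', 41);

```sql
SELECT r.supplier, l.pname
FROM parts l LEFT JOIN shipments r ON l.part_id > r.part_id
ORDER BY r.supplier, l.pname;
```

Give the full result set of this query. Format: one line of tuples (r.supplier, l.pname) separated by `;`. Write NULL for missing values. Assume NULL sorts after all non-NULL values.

LEFT JOIN keeps every row from `parts`; unmatched rows get NULL for `shipments`'s columns.
Matching on l.part_id > r.part_id. A NULL in a compared column never satisfies the condition.
Matched pairs: 7; unmatched l rows kept: 1.

(Mona, Gizmo); (Raj, Chip); (Raj, Chip); (Raj, Gizmo); (Raj, Lens); (Raj, NULL); (Uma, Gizmo); (NULL, Valve)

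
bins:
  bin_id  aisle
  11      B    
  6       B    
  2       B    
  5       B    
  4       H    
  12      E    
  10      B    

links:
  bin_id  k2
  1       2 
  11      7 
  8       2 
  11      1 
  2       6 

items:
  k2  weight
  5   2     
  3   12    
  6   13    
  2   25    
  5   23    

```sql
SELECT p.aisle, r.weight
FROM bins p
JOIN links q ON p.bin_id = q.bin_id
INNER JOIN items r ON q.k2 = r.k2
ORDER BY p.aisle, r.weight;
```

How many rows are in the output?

1

Evaluate left to right. First `bins p INNER JOIN links q` on bin_id: 3 row(s).
Then INNER JOIN `items r` on k2: keep only rows whose q.k2 appears in r.
Result: 1 row(s).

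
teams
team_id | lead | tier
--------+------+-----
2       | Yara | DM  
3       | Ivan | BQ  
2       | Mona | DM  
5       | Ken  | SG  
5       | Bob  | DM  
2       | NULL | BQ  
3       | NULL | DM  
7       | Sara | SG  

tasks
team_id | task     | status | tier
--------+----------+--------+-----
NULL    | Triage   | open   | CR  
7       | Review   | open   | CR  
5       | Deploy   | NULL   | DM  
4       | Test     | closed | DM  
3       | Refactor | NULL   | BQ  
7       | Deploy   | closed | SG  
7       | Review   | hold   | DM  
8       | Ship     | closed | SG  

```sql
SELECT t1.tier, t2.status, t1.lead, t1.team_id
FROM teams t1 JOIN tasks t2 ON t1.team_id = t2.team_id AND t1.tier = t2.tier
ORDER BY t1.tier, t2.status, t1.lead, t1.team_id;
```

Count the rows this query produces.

INNER JOIN keeps only pairs where the ON condition holds.
Matching on t1.team_id = t2.team_id AND t1.tier = t2.tier. A NULL in a compared column never satisfies the condition.
- t1 row (team_id=2, tier=DM): no match → dropped.
- t1 row (team_id=3, tier=BQ): matches 1 t2 row(s) → 1 output row(s).
- t1 row (team_id=2, tier=DM): no match → dropped.
- t1 row (team_id=5, tier=SG): no match → dropped.
- t1 row (team_id=5, tier=DM): matches 1 t2 row(s) → 1 output row(s).
- t1 row (team_id=2, tier=BQ): no match → dropped.
- t1 row (team_id=3, tier=DM): no match → dropped.
- t1 row (team_id=7, tier=SG): matches 1 t2 row(s) → 1 output row(s).
Total: 3 rows.

3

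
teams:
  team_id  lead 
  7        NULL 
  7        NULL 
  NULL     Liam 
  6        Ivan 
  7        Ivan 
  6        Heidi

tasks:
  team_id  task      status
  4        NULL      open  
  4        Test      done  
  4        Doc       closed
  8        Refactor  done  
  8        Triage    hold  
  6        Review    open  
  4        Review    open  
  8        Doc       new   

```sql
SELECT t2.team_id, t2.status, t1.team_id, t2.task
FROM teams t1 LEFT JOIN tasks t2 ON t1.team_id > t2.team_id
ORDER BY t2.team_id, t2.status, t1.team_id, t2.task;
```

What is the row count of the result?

LEFT JOIN keeps every row from `teams`; unmatched rows get NULL for `tasks`'s columns.
Matching on t1.team_id > t2.team_id. A NULL in a compared column never satisfies the condition.
- t1 row (team_id=7): matches 5 t2 row(s) → 5 output row(s).
- t1 row (team_id=7): matches 5 t2 row(s) → 5 output row(s).
- t1 row (team_id=NULL): no match → kept, t2 columns NULL.
- t1 row (team_id=6): matches 4 t2 row(s) → 4 output row(s).
- t1 row (team_id=7): matches 5 t2 row(s) → 5 output row(s).
- t1 row (team_id=6): matches 4 t2 row(s) → 4 output row(s).
Total: 23 matched + 1 padded = 24 rows.

24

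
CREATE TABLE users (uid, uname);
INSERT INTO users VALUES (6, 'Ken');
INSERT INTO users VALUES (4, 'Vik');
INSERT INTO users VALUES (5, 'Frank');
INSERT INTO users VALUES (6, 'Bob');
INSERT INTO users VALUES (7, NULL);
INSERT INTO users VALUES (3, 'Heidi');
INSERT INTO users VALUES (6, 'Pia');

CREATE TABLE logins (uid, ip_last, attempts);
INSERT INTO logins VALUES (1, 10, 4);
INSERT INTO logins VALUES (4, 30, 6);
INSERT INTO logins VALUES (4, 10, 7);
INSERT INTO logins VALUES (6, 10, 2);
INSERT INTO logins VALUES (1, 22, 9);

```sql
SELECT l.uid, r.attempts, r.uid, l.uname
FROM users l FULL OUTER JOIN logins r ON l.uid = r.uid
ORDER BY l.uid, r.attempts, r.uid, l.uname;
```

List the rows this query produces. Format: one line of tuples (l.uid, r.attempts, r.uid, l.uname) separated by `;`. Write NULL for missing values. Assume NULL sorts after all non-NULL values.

FULL OUTER JOIN keeps every row from both sides; unmatched rows get NULL for the other side's columns.
Matching on l.uid = r.uid.
Matched pairs: 5; unmatched l rows kept: 3; unmatched r rows kept: 2.

(3, NULL, NULL, Heidi); (4, 6, 4, Vik); (4, 7, 4, Vik); (5, NULL, NULL, Frank); (6, 2, 6, Bob); (6, 2, 6, Ken); (6, 2, 6, Pia); (7, NULL, NULL, NULL); (NULL, 4, 1, NULL); (NULL, 9, 1, NULL)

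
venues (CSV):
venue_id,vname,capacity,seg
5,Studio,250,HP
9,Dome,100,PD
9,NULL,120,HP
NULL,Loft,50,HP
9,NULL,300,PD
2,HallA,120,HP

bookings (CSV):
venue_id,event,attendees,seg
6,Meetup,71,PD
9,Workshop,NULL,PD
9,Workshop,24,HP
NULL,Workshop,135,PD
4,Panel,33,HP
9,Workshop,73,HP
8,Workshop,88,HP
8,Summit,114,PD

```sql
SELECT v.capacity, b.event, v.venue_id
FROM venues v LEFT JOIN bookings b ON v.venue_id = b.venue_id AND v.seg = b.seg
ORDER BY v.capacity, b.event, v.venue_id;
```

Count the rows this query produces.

7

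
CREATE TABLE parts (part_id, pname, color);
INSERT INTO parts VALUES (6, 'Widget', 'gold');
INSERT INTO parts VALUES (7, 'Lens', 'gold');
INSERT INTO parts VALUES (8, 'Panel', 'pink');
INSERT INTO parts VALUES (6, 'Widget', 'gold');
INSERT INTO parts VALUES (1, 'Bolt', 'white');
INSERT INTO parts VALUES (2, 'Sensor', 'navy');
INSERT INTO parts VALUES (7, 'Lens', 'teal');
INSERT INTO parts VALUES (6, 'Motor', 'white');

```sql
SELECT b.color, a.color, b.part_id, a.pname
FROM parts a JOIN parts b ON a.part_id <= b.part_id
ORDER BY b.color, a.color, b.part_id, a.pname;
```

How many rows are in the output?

40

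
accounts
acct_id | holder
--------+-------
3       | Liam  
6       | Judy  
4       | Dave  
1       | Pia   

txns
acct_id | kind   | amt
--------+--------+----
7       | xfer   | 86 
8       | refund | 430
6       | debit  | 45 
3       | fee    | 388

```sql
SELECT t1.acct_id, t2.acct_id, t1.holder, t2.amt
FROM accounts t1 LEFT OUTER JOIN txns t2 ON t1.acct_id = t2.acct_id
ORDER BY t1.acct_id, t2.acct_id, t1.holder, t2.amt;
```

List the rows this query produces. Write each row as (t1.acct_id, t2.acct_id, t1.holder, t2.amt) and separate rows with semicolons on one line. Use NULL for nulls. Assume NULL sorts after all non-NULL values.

LEFT JOIN keeps every row from `accounts`; unmatched rows get NULL for `txns`'s columns.
Matching on t1.acct_id = t2.acct_id.
Matched pairs: 2; unmatched t1 rows kept: 2.

(1, NULL, Pia, NULL); (3, 3, Liam, 388); (4, NULL, Dave, NULL); (6, 6, Judy, 45)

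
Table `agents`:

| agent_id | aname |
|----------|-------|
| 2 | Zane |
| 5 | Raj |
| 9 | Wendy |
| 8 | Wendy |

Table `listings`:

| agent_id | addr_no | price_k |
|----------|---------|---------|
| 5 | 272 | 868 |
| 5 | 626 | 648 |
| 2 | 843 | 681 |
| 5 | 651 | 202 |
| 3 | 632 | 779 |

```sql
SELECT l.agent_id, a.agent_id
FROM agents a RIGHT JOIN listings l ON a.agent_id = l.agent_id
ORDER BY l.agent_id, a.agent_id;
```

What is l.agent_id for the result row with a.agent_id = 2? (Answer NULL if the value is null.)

2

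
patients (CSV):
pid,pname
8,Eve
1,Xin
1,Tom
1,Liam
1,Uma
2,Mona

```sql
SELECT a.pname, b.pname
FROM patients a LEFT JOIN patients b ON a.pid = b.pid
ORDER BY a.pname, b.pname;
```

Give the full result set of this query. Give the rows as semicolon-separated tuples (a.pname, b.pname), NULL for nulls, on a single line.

LEFT JOIN keeps every row from `patients a`; unmatched rows get NULL for `patients b`'s columns.
Matching on a.pid = b.pid.
- a (pid=8) pairs with 1 row(s) of b.
- a (pid=1) pairs with 4 row(s) of b.
- a (pid=1) pairs with 4 row(s) of b.
- a (pid=1) pairs with 4 row(s) of b.
- a (pid=1) pairs with 4 row(s) of b.
- a (pid=2) pairs with 1 row(s) of b.

(Eve, Eve); (Liam, Liam); (Liam, Tom); (Liam, Uma); (Liam, Xin); (Mona, Mona); (Tom, Liam); (Tom, Tom); (Tom, Uma); (Tom, Xin); (Uma, Liam); (Uma, Tom); (Uma, Uma); (Uma, Xin); (Xin, Liam); (Xin, Tom); (Xin, Uma); (Xin, Xin)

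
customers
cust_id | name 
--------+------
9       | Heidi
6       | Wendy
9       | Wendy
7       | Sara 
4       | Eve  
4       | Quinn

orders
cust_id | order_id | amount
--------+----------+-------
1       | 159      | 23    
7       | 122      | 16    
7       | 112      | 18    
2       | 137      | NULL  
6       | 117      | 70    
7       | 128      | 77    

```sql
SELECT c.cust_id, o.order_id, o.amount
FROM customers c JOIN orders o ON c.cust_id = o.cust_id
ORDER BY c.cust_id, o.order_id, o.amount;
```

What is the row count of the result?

4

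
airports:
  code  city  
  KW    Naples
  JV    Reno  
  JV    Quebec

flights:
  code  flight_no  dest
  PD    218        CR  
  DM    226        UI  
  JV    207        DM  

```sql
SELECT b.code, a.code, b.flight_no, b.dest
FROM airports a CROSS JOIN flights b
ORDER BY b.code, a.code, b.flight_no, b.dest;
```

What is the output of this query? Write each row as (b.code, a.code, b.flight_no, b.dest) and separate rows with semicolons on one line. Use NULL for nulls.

CROSS JOIN pairs every row of `airports` with every row of `flights`: 3 × 3 = 9 rows.

(DM, JV, 226, UI); (DM, JV, 226, UI); (DM, KW, 226, UI); (JV, JV, 207, DM); (JV, JV, 207, DM); (JV, KW, 207, DM); (PD, JV, 218, CR); (PD, JV, 218, CR); (PD, KW, 218, CR)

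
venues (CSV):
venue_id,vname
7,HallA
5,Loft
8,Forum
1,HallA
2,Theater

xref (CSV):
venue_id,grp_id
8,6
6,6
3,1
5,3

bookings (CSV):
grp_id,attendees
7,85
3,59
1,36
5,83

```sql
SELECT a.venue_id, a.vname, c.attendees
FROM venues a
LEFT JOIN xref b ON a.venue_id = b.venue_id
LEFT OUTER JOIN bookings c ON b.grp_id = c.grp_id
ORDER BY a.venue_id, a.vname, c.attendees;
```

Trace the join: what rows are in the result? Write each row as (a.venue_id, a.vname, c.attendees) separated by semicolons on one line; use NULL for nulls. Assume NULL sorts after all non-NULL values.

Joins associate left-to-right: venues LEFT JOIN xref on venue_id gives 5 intermediate row(s).
Then LEFT JOIN `bookings c` on grp_id: each of those 5 rows is kept; rows whose b.grp_id has no match in c get NULL for c's columns.

(1, HallA, NULL); (2, Theater, NULL); (5, Loft, 59); (7, HallA, NULL); (8, Forum, NULL)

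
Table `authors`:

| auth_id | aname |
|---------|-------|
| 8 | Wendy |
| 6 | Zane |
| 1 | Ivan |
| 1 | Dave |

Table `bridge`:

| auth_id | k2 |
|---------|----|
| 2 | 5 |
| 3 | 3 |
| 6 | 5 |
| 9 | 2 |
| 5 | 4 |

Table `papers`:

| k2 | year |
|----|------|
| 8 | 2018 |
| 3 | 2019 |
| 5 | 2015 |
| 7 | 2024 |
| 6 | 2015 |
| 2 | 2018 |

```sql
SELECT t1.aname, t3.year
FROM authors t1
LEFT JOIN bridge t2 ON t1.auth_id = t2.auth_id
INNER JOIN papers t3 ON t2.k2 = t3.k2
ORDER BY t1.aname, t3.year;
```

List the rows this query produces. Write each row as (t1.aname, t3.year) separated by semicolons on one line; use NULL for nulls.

(Zane, 2015)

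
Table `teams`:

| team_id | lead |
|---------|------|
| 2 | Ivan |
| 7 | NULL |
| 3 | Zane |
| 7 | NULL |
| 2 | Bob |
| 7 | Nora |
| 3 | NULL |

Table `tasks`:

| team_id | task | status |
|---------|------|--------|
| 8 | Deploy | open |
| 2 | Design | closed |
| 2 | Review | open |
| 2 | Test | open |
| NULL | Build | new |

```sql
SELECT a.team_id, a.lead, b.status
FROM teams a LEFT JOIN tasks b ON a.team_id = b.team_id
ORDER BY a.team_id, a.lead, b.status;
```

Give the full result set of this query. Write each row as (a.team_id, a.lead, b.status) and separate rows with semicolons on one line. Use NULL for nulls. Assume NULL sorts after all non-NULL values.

LEFT JOIN keeps every row from `teams`; unmatched rows get NULL for `tasks`'s columns.
Matching on a.team_id = b.team_id. A NULL in a compared column never satisfies the condition.
- a (team_id=2) pairs with 3 row(s) of b.
- a (team_id=7) has no partner → padded with NULL.
- a (team_id=3) has no partner → padded with NULL.
- a (team_id=7) has no partner → padded with NULL.
- a (team_id=2) pairs with 3 row(s) of b.
- a (team_id=7) has no partner → padded with NULL.
- a (team_id=3) has no partner → padded with NULL.

(2, Bob, closed); (2, Bob, open); (2, Bob, open); (2, Ivan, closed); (2, Ivan, open); (2, Ivan, open); (3, Zane, NULL); (3, NULL, NULL); (7, Nora, NULL); (7, NULL, NULL); (7, NULL, NULL)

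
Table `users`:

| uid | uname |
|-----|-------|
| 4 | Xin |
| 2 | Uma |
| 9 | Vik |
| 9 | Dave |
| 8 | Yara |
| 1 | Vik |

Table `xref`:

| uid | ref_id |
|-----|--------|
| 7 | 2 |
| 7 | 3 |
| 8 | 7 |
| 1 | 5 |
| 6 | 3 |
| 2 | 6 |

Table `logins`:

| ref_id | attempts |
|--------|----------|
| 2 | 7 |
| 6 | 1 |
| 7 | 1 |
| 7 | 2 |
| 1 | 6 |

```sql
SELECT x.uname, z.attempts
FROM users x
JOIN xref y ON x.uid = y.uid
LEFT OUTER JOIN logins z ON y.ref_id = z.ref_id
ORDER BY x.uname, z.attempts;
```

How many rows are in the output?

4

Step 1 — x INNER JOIN y on uid → 3 row(s).
Then LEFT JOIN `logins z` on ref_id: each of those 3 rows is kept; rows whose y.ref_id has no match in z get NULL for z's columns.
Result: 4 row(s).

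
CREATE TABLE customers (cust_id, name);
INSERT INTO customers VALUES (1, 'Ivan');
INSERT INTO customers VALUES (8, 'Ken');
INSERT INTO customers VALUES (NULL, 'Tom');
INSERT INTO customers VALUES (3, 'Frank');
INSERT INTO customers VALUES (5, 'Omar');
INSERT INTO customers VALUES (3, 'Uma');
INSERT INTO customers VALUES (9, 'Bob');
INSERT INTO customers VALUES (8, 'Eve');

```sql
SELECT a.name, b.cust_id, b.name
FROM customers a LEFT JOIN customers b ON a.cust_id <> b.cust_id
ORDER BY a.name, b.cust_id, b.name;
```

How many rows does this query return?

LEFT JOIN keeps every row from `customers a`; unmatched rows get NULL for `customers b`'s columns.
Matching on a.cust_id <> b.cust_id. A NULL in a compared column never satisfies the condition.
- a[0] cust_id=1 → 6 match(es) in b → 6 row(s).
- a[1] cust_id=8 → 5 match(es) in b → 5 row(s).
- a[2] cust_id=NULL → no match; kept with NULLs on the b side.
- a[3] cust_id=3 → 5 match(es) in b → 5 row(s).
- a[4] cust_id=5 → 6 match(es) in b → 6 row(s).
- a[5] cust_id=3 → 5 match(es) in b → 5 row(s).
- a[6] cust_id=9 → 6 match(es) in b → 6 row(s).
- a[7] cust_id=8 → 5 match(es) in b → 5 row(s).
Total: 38 matched + 1 padded = 39 rows.

39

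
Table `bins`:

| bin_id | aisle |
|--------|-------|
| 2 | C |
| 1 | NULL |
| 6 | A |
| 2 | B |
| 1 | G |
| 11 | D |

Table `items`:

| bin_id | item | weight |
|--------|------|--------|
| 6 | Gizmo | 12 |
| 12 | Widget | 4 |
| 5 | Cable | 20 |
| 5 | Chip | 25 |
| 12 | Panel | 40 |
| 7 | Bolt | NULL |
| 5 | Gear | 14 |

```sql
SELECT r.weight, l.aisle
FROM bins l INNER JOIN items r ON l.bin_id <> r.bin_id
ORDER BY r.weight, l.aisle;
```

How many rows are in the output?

41

INNER JOIN keeps only pairs where the ON condition holds.
Matching on l.bin_id <> r.bin_id.
- bin_id=2: 7 matching r row(s), so 7 row(s) emitted.
- bin_id=1: 7 matching r row(s), so 7 row(s) emitted.
- bin_id=6: 6 matching r row(s), so 6 row(s) emitted.
- bin_id=2: 7 matching r row(s), so 7 row(s) emitted.
- bin_id=1: 7 matching r row(s), so 7 row(s) emitted.
- bin_id=11: 7 matching r row(s), so 7 row(s) emitted.
Total: 41 rows.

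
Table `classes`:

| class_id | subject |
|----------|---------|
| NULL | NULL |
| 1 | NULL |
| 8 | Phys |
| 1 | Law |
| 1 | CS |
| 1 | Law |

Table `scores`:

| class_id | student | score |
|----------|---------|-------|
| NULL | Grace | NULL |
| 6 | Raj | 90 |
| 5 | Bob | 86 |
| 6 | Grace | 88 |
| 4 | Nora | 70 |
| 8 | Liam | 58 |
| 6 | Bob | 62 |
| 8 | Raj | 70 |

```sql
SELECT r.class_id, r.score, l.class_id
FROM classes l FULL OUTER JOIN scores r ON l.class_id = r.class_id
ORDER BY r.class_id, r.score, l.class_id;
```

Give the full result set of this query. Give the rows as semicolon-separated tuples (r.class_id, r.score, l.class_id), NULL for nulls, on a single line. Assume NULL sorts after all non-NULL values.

FULL OUTER JOIN keeps every row from both sides; unmatched rows get NULL for the other side's columns.
Matching on l.class_id = r.class_id. A NULL in a compared column never satisfies the condition.
- class_id=NULL: no r row matches, row kept with r columns NULL.
- class_id=1: no r row matches, row kept with r columns NULL.
- class_id=8: 2 matching r row(s), so 2 row(s) emitted.
- class_id=1: no r row matches, row kept with r columns NULL.
- class_id=1: no r row matches, row kept with r columns NULL.
- class_id=1: no r row matches, row kept with r columns NULL.
- plus 6 unmatched r row(s), each kept with NULL l columns.

(4, 70, NULL); (5, 86, NULL); (6, 62, NULL); (6, 88, NULL); (6, 90, NULL); (8, 58, 8); (8, 70, 8); (NULL, NULL, 1); (NULL, NULL, 1); (NULL, NULL, 1); (NULL, NULL, 1); (NULL, NULL, NULL); (NULL, NULL, NULL)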